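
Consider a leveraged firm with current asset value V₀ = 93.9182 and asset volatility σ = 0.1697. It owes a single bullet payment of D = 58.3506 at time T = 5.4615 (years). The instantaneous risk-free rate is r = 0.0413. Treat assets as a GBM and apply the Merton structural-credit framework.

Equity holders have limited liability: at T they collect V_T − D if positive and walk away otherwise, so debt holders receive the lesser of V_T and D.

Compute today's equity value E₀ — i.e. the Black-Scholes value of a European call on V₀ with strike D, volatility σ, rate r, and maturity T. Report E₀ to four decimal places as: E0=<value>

E0=47.7491

d₁ = [ln(V₀/D) + (r + σ²/2)T] / (σ√T)
   = [ln(93.9182/58.3506) + (0.0413 + 0.5·0.1697²)·5.4615] / (0.1697·√5.4615)
   = [0.475955 + 0.304200] / 0.396586 = 1.967175
d₂ = d₁ − σ√T = 1.967175 − 0.396586 = 1.570589
N(d₁) = 0.975418,  N(d₂) = 0.941861,  e^(−rT) = 0.798069
E₀ = V₀·N(d₁) − D·e^(−rT)·N(d₂)
   = 93.9182·0.975418 − 58.3506·0.798069·0.941861 = 47.749142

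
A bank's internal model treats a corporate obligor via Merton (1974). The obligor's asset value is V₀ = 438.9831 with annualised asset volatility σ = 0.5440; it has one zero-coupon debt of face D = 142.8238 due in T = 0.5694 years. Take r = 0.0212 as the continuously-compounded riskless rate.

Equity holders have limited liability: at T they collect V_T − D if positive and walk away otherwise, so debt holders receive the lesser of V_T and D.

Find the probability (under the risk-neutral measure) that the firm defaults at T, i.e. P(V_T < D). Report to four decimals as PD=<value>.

d₁ = [ln(V₀/D) + (r + σ²/2)T] / (σ√T)
   = [ln(438.9831/142.8238) + (0.0212 + 0.5·0.5440²)·0.5694] / (0.5440·√0.5694)
   = [1.122849 + 0.096324] / 0.410495 = 2.970010
d₂ = d₁ − σ√T = 2.970010 − 0.410495 = 2.559515
risk-neutral PD = N(−d₂) = N(-2.559515) = 0.005241

PD=0.0052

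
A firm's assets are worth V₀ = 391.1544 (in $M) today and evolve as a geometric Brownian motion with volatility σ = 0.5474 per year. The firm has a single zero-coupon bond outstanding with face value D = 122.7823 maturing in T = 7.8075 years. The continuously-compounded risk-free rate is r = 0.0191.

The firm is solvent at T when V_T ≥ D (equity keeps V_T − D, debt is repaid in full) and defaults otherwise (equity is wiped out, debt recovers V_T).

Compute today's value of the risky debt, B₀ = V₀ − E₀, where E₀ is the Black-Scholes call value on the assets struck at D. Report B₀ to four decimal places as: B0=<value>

B0=77.2792

d₁ = [ln(V₀/D) + (r + σ²/2)T] / (σ√T)
   = [ln(391.1544/122.7823) + (0.0191 + 0.5·0.5474²)·7.8075] / (0.5474·√7.8075)
   = [1.158689 + 1.318869] / 1.529540 = 1.619807
d₂ = d₁ − σ√T = 1.619807 − 1.529540 = 0.090267
N(d₁) = 0.947363,  N(d₂) = 0.535962,  e^(−rT) = 0.861463
E₀ = V₀·N(d₁) − D·e^(−rT)·N(d₂)
   = 391.1544·0.947363 − 122.7823·0.861463·0.535962 = 313.875211
B₀ = V₀ − E₀ = 391.1544 − 313.875211 = 77.279189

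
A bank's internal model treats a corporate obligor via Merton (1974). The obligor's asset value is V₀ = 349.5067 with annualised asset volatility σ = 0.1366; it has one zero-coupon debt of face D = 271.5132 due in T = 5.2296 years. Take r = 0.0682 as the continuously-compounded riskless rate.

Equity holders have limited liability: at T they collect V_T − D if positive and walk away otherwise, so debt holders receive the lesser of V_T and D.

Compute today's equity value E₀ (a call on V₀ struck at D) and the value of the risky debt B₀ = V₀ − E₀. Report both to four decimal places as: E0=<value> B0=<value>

E0=160.2176 B0=189.2891

d₁ = [ln(V₀/D) + (r + σ²/2)T] / (σ√T)
   = [ln(349.5067/271.5132) + (0.0682 + 0.5·0.1366²)·5.2296] / (0.1366·√5.2296)
   = [0.252512 + 0.405450] / 0.312381 = 2.106278
d₂ = d₁ − σ√T = 2.106278 − 0.312381 = 1.793897
N(d₁) = 0.982410,  N(d₂) = 0.963585,  e^(−rT) = 0.700011
E₀ = V₀·N(d₁) − D·e^(−rT)·N(d₂)
   = 349.5067·0.982410 − 271.5132·0.700011·0.963585 = 160.217603
B₀ = V₀ − E₀ = 349.5067 − 160.217603 = 189.289097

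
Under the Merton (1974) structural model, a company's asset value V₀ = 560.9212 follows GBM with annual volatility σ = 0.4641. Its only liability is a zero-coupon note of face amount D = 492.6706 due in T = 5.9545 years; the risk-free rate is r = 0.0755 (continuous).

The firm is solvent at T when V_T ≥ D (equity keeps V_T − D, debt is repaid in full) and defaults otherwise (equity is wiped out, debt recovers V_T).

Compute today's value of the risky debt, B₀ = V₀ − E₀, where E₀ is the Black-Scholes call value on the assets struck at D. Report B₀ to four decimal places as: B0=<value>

d₁ = [ln(V₀/D) + (r + σ²/2)T] / (σ√T)
   = [ln(560.9212/492.6706) + (0.0755 + 0.5·0.4641²)·5.9545] / (0.4641·√5.9545)
   = [0.129740 + 1.090831] / 1.132490 = 1.077777
d₂ = d₁ − σ√T = 1.077777 − 1.132490 = -0.054713
N(d₁) = 0.859433,  N(d₂) = 0.478184,  e^(−rT) = 0.637906
E₀ = V₀·N(d₁) − D·e^(−rT)·N(d₂)
   = 560.9212·0.859433 − 492.6706·0.637906·0.478184 = 331.792052
B₀ = V₀ − E₀ = 560.9212 − 331.792052 = 229.129148

B0=229.1291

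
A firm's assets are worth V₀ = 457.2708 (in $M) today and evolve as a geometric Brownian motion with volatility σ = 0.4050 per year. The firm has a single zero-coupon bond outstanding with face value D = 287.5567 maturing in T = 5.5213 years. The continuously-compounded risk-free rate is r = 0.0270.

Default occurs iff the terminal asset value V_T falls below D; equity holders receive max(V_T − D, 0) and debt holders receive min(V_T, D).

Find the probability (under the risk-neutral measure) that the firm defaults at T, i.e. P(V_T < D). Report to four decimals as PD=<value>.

d₁ = [ln(V₀/D) + (r + σ²/2)T] / (σ√T)
   = [ln(457.2708/287.5567) + (0.0270 + 0.5·0.4050²)·5.5213] / (0.4050·√5.5213)
   = [0.463856 + 0.601891] / 0.951647 = 1.119897
d₂ = d₁ − σ√T = 1.119897 − 0.951647 = 0.168251
risk-neutral PD = N(−d₂) = N(-0.168251) = 0.433193

PD=0.4332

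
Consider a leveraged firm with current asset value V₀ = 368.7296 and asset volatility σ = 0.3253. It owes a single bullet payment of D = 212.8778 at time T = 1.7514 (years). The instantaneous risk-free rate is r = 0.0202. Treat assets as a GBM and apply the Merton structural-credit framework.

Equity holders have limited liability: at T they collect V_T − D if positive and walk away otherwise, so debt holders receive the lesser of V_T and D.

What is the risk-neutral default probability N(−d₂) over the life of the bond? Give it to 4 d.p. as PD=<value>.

d₁ = [ln(V₀/D) + (r + σ²/2)T] / (σ√T)
   = [ln(368.7296/212.8778) + (0.0202 + 0.5·0.3253²)·1.7514] / (0.3253·√1.7514)
   = [0.549345 + 0.128045] / 0.430504 = 1.573483
d₂ = d₁ − σ√T = 1.573483 − 0.430504 = 1.142980
risk-neutral PD = N(−d₂) = N(-1.142980) = 0.126523

PD=0.1265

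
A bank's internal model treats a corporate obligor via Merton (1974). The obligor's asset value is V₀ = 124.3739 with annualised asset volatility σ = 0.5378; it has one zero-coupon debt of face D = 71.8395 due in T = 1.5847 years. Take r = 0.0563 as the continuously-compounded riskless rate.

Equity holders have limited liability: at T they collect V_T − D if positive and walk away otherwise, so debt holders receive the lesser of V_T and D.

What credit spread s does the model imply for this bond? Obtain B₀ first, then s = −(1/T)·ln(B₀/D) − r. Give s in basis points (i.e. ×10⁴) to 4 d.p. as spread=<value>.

spread=549.9286

d₁ = [ln(V₀/D) + (r + σ²/2)T] / (σ√T)
   = [ln(124.3739/71.8395) + (0.0563 + 0.5·0.5378²)·1.5847] / (0.5378·√1.5847)
   = [0.548858 + 0.318389] / 0.677009 = 1.280998
d₂ = d₁ − σ√T = 1.280998 − 0.677009 = 0.603989
N(d₁) = 0.899903,  N(d₂) = 0.727075,  e^(−rT) = 0.914646
E₀ = V₀·N(d₁) − D·e^(−rT)·N(d₂)
   = 124.3739·0.899903 − 71.8395·0.914646·0.727075 = 64.150037
B₀ = V₀ − E₀ = 124.3739 − 64.150037 = 60.223863
spread = −(1/T)·ln(B₀/D) − r = −(1/1.5847)·ln(60.223863/71.8395) − 0.0563 = 0.05499286
in basis points: 0.05499286 × 10⁴ = 549.9286 bp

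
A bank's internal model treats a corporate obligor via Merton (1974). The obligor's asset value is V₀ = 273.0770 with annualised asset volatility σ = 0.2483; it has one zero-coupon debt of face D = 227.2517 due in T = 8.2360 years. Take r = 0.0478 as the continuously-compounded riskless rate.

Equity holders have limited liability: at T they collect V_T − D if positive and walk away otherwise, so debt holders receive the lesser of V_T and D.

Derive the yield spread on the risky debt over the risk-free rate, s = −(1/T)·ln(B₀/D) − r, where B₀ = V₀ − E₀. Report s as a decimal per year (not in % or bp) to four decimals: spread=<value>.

d₁ = [ln(V₀/D) + (r + σ²/2)T] / (σ√T)
   = [ln(273.0770/227.2517) + (0.0478 + 0.5·0.2483²)·8.2360] / (0.2483·√8.2360)
   = [0.183696 + 0.647567] / 0.712582 = 1.166551
d₂ = d₁ − σ√T = 1.166551 − 0.712582 = 0.453968
N(d₁) = 0.878304,  N(d₂) = 0.675074,  e^(−rT) = 0.674569
E₀ = V₀·N(d₁) − D·e^(−rT)·N(d₂)
   = 273.0770·0.878304 − 227.2517·0.674569·0.675074 = 136.357755
B₀ = V₀ − E₀ = 273.0770 − 136.357755 = 136.719245
spread = −(1/T)·ln(B₀/D) − r = −(1/8.2360)·ln(136.719245/227.2517) − 0.0478 = 0.01389605

spread=0.0139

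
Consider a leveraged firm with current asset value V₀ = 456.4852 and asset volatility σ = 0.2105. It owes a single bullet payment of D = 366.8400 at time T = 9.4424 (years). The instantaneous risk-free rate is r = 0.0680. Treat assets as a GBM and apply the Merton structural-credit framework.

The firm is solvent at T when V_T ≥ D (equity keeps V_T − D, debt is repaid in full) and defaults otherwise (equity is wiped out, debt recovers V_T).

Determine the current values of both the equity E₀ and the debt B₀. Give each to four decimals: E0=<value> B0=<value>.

E0=271.3506 B0=185.1346

d₁ = [ln(V₀/D) + (r + σ²/2)T] / (σ√T)
   = [ln(456.4852/366.8400) + (0.0680 + 0.5·0.2105²)·9.4424] / (0.2105·√9.4424)
   = [0.218630 + 0.851281] / 0.646835 = 1.654072
d₂ = d₁ − σ√T = 1.654072 − 0.646835 = 1.007237
N(d₁) = 0.950944,  N(d₂) = 0.843090,  e^(−rT) = 0.526195
E₀ = V₀·N(d₁) − D·e^(−rT)·N(d₂)
   = 456.4852·0.950944 − 366.8400·0.526195·0.843090 = 271.350563
B₀ = V₀ − E₀ = 456.4852 − 271.350563 = 185.134637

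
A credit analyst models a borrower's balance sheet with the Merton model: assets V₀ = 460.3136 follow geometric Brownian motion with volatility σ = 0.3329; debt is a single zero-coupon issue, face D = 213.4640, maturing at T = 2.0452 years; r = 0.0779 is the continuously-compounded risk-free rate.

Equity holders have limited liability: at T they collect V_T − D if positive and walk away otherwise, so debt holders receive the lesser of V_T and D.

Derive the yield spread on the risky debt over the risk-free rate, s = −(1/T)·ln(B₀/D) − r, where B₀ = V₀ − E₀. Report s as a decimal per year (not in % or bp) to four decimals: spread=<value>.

d₁ = [ln(V₀/D) + (r + σ²/2)T] / (σ√T)
   = [ln(460.3136/213.4640) + (0.0779 + 0.5·0.3329²)·2.0452] / (0.3329·√2.0452)
   = [0.768440 + 0.272648] / 0.476082 = 2.186783
d₂ = d₁ − σ√T = 2.186783 − 0.476082 = 1.710701
N(d₁) = 0.985621,  N(d₂) = 0.956432,  e^(−rT) = 0.852723
E₀ = V₀·N(d₁) − D·e^(−rT)·N(d₂)
   = 460.3136·0.985621 − 213.4640·0.852723·0.956432 = 279.599623
B₀ = V₀ − E₀ = 460.3136 − 279.599623 = 180.713977
spread = −(1/T)·ln(B₀/D) − r = −(1/2.0452)·ln(180.713977/213.4640) − 0.0779 = 0.00353588

spread=0.0035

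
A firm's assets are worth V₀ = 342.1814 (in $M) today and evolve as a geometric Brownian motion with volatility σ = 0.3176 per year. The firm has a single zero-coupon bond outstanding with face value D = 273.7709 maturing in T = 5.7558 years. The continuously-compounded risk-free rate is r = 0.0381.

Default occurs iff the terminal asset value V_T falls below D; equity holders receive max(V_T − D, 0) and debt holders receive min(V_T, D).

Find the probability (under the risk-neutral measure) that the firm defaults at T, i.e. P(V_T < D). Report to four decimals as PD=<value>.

d₁ = [ln(V₀/D) + (r + σ²/2)T] / (σ√T)
   = [ln(342.1814/273.7709) + (0.0381 + 0.5·0.3176²)·5.7558] / (0.3176·√5.7558)
   = [0.223049 + 0.509589] / 0.761962 = 0.961516
d₂ = d₁ − σ√T = 0.961516 − 0.761962 = 0.199554
risk-neutral PD = N(−d₂) = N(-0.199554) = 0.420915

PD=0.4209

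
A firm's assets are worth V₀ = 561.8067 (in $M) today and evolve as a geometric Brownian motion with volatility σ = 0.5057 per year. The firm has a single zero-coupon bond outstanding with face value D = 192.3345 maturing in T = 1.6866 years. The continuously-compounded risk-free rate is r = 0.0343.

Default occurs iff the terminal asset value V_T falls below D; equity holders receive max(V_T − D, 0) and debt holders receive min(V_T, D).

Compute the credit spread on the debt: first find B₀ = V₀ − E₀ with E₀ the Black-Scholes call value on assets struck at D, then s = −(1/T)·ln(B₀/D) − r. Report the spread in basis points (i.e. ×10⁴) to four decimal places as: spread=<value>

spread=115.6043

d₁ = [ln(V₀/D) + (r + σ²/2)T] / (σ√T)
   = [ln(561.8067/192.3345) + (0.0343 + 0.5·0.5057²)·1.6866] / (0.5057·√1.6866)
   = [1.071922 + 0.273510] / 0.656748 = 2.048625
d₂ = d₁ − σ√T = 2.048625 − 0.656748 = 1.391877
N(d₁) = 0.979751,  N(d₂) = 0.918020,  e^(−rT) = 0.943791
E₀ = V₀·N(d₁) − D·e^(−rT)·N(d₂)
   = 561.8067·0.979751 − 192.3345·0.943791·0.918020 = 383.788136
B₀ = V₀ − E₀ = 561.8067 − 383.788136 = 178.018564
spread = −(1/T)·ln(B₀/D) − r = −(1/1.6866)·ln(178.018564/192.3345) − 0.0343 = 0.01156043
in basis points: 0.01156043 × 10⁴ = 115.6043 bp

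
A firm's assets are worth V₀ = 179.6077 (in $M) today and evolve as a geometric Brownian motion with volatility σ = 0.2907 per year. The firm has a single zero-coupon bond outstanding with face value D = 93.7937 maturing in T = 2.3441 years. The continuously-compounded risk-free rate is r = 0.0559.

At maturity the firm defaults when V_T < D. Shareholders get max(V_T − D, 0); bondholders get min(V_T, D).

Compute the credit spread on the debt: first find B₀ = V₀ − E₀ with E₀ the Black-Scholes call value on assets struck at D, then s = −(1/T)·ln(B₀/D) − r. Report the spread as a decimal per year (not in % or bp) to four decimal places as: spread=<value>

d₁ = [ln(V₀/D) + (r + σ²/2)T] / (σ√T)
   = [ln(179.6077/93.7937) + (0.0559 + 0.5·0.2907²)·2.3441] / (0.2907·√2.3441)
   = [0.649677 + 0.230081] / 0.445075 = 1.976652
d₂ = d₁ − σ√T = 1.976652 − 0.445075 = 1.531578
N(d₁) = 0.975960,  N(d₂) = 0.937187,  e^(−rT) = 0.877187
E₀ = V₀·N(d₁) − D·e^(−rT)·N(d₂)
   = 179.6077·0.975960 − 93.7937·0.877187·0.937187 = 98.183186
B₀ = V₀ − E₀ = 179.6077 − 98.183186 = 81.424514
spread = −(1/T)·ln(B₀/D) − r = −(1/2.3441)·ln(81.424514/93.7937) − 0.0559 = 0.00443075

spread=0.0044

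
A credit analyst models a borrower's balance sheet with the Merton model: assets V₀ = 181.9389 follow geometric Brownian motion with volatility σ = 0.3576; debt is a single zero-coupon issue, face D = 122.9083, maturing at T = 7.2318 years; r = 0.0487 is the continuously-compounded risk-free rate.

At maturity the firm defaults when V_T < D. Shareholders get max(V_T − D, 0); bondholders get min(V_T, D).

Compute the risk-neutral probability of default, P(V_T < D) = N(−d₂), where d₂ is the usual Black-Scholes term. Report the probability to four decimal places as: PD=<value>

d₁ = [ln(V₀/D) + (r + σ²/2)T] / (σ√T)
   = [ln(181.9389/122.9083) + (0.0487 + 0.5·0.3576²)·7.2318] / (0.3576·√7.2318)
   = [0.392232 + 0.814582] / 0.961658 = 1.254931
d₂ = d₁ − σ√T = 1.254931 − 0.961658 = 0.293272
risk-neutral PD = N(−d₂) = N(-0.293272) = 0.384657

PD=0.3847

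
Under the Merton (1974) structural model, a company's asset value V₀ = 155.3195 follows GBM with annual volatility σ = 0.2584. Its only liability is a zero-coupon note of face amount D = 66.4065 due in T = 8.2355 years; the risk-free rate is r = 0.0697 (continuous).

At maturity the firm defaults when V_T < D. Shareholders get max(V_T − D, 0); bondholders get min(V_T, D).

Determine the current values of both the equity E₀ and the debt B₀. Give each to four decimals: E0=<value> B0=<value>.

d₁ = [ln(V₀/D) + (r + σ²/2)T] / (σ√T)
   = [ln(155.3195/66.4065) + (0.0697 + 0.5·0.2584²)·8.2355] / (0.2584·√8.2355)
   = [0.849689 + 0.848959] / 0.741545 = 2.290688
d₂ = d₁ − σ√T = 2.290688 − 0.741545 = 1.549143
N(d₁) = 0.989009,  N(d₂) = 0.939326,  e^(−rT) = 0.563260
E₀ = V₀·N(d₁) − D·e^(−rT)·N(d₂)
   = 155.3195·0.989009 − 66.4065·0.563260·0.939326 = 118.477760
B₀ = V₀ − E₀ = 155.3195 − 118.477760 = 36.841740

E0=118.4778 B0=36.8417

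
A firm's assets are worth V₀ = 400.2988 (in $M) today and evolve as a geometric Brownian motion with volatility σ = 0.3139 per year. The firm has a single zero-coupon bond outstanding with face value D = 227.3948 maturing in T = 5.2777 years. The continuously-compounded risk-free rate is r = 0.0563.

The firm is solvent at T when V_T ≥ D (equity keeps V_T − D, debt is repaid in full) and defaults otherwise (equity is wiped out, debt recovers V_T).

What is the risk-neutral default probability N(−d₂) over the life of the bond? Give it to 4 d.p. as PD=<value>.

d₁ = [ln(V₀/D) + (r + σ²/2)T] / (σ√T)
   = [ln(400.2988/227.3948) + (0.0563 + 0.5·0.3139²)·5.2777] / (0.3139·√5.2777)
   = [0.565524 + 0.557149] / 0.721130 = 1.556824
d₂ = d₁ − σ√T = 1.556824 − 0.721130 = 0.835693
risk-neutral PD = N(−d₂) = N(-0.835693) = 0.201664

PD=0.2017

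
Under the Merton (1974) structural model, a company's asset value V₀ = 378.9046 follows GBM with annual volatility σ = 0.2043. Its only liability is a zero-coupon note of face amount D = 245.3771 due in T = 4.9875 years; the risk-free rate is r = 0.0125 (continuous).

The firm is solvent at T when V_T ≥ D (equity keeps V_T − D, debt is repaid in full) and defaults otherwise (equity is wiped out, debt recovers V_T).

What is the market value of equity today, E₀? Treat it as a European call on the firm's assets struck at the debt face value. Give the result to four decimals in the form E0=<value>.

d₁ = [ln(V₀/D) + (r + σ²/2)T] / (σ√T)
   = [ln(378.9046/245.3771) + (0.0125 + 0.5·0.2043²)·4.9875] / (0.2043·√4.9875)
   = [0.434488 + 0.166429] / 0.456257 = 1.317058
d₂ = d₁ − σ√T = 1.317058 − 0.456257 = 0.860801
N(d₁) = 0.906090,  N(d₂) = 0.805326,  e^(−rT) = 0.939560
E₀ = V₀·N(d₁) − D·e^(−rT)·N(d₂)
   = 378.9046·0.906090 − 245.3771·0.939560·0.805326 = 157.656733

E0=157.6567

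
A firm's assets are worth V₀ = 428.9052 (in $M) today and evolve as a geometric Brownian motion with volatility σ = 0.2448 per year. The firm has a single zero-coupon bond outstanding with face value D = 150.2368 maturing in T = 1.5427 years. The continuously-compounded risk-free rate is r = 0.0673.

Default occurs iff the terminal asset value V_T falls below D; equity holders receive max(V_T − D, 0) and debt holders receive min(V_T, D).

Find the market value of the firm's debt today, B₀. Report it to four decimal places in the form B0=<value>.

B0=135.4198

d₁ = [ln(V₀/D) + (r + σ²/2)T] / (σ√T)
   = [ln(428.9052/150.2368) + (0.0673 + 0.5·0.2448²)·1.5427] / (0.2448·√1.5427)
   = [1.049023 + 0.150048] / 0.304055 = 3.943601
d₂ = d₁ − σ√T = 3.943601 − 0.304055 = 3.639546
N(d₁) = 0.999960,  N(d₂) = 0.999863,  e^(−rT) = 0.901384
E₀ = V₀·N(d₁) − D·e^(−rT)·N(d₂)
   = 428.9052·0.999960 − 150.2368·0.901384·0.999863 = 293.485404
B₀ = V₀ − E₀ = 428.9052 − 293.485404 = 135.419796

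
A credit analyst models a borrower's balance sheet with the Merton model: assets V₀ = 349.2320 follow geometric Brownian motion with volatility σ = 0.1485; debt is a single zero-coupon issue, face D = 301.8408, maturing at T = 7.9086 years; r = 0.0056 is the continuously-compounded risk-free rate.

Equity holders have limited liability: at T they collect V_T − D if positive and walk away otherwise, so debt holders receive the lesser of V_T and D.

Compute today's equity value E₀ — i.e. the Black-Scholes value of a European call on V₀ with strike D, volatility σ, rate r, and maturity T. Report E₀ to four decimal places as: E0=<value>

d₁ = [ln(V₀/D) + (r + σ²/2)T] / (σ√T)
   = [ln(349.2320/301.8408) + (0.0056 + 0.5·0.1485²)·7.9086] / (0.1485·√7.9086)
   = [0.145837 + 0.131489] / 0.417615 = 0.664071
d₂ = d₁ − σ√T = 0.664071 − 0.417615 = 0.246456
N(d₁) = 0.746678,  N(d₂) = 0.597335,  e^(−rT) = 0.956678
E₀ = V₀·N(d₁) − D·e^(−rT)·N(d₂)
   = 349.2320·0.746678 − 301.8408·0.956678·0.597335 = 88.274453

E0=88.2745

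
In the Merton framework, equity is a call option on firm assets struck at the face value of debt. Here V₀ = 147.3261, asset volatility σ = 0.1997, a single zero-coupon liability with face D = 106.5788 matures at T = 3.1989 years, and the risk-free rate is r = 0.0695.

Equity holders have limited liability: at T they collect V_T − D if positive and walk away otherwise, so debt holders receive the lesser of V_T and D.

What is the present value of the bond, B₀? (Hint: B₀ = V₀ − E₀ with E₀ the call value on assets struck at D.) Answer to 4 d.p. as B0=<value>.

d₁ = [ln(V₀/D) + (r + σ²/2)T] / (σ√T)
   = [ln(147.3261/106.5788) + (0.0695 + 0.5·0.1997²)·3.1989] / (0.1997·√3.1989)
   = [0.323764 + 0.286110] / 0.357173 = 1.707503
d₂ = d₁ − σ√T = 1.707503 − 0.357173 = 1.350330
N(d₁) = 0.956136,  N(d₂) = 0.911545,  e^(−rT) = 0.800656
E₀ = V₀·N(d₁) − D·e^(−rT)·N(d₂)
   = 147.3261·0.956136 − 106.5788·0.800656·0.911545 = 63.078892
B₀ = V₀ − E₀ = 147.3261 − 63.078892 = 84.247208

B0=84.2472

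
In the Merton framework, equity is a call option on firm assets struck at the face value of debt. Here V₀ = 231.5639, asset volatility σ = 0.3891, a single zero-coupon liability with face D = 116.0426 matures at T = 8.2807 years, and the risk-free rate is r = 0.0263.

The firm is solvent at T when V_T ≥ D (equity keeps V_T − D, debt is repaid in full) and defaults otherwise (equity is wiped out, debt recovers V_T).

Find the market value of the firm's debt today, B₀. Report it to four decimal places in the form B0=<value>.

B0=75.6530

d₁ = [ln(V₀/D) + (r + σ²/2)T] / (σ√T)
   = [ln(231.5639/116.0426) + (0.0263 + 0.5·0.3891²)·8.2807] / (0.3891·√8.2807)
   = [0.690898 + 0.844626] / 1.119682 = 1.371394
d₂ = d₁ − σ√T = 1.371394 − 1.119682 = 0.251711
N(d₁) = 0.914874,  N(d₂) = 0.599368,  e^(−rT) = 0.804300
E₀ = V₀·N(d₁) − D·e^(−rT)·N(d₂)
   = 231.5639·0.914874 − 116.0426·0.804300·0.599368 = 155.910881
B₀ = V₀ − E₀ = 231.5639 − 155.910881 = 75.653019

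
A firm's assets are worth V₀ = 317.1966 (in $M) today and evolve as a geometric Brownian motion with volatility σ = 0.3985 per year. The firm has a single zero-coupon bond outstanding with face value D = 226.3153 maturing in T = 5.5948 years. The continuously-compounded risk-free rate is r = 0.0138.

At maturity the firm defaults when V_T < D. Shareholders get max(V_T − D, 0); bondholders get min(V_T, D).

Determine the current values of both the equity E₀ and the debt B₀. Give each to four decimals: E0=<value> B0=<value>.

E0=157.6269 B0=159.5697

d₁ = [ln(V₀/D) + (r + σ²/2)T] / (σ√T)
   = [ln(317.1966/226.3153) + (0.0138 + 0.5·0.3985²)·5.5948] / (0.3985·√5.5948)
   = [0.337593 + 0.521442] / 0.942585 = 0.911360
d₂ = d₁ − σ√T = 0.911360 − 0.942585 = -0.031225
N(d₁) = 0.818947,  N(d₂) = 0.487545,  e^(−rT) = 0.925697
E₀ = V₀·N(d₁) − D·e^(−rT)·N(d₂)
   = 317.1966·0.818947 − 226.3153·0.925697·0.487545 = 157.626863
B₀ = V₀ − E₀ = 317.1966 − 157.626863 = 159.569737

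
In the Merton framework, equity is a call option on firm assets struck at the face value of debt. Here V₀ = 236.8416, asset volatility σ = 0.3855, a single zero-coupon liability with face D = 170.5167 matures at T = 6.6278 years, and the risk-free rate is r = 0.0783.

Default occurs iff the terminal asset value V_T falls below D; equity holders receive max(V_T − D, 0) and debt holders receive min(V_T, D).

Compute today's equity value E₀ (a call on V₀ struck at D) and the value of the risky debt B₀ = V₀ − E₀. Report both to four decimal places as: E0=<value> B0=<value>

E0=150.9656 B0=85.8760

d₁ = [ln(V₀/D) + (r + σ²/2)T] / (σ√T)
   = [ln(236.8416/170.5167) + (0.0783 + 0.5·0.3855²)·6.6278] / (0.3855·√6.6278)
   = [0.328558 + 1.011436] / 0.992451 = 1.350187
d₂ = d₁ − σ√T = 1.350187 − 0.992451 = 0.357736
N(d₁) = 0.911522,  N(d₂) = 0.639730,  e^(−rT) = 0.595141
E₀ = V₀·N(d₁) − D·e^(−rT)·N(d₂)
   = 236.8416·0.911522 − 170.5167·0.595141·0.639730 = 150.965615
B₀ = V₀ − E₀ = 236.8416 − 150.965615 = 85.875985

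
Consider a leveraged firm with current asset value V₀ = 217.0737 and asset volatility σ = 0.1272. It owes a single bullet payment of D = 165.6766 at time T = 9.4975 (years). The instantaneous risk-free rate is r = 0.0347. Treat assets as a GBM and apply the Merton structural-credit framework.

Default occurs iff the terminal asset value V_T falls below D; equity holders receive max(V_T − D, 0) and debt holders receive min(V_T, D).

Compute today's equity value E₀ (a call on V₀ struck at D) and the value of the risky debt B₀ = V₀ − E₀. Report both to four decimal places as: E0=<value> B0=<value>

d₁ = [ln(V₀/D) + (r + σ²/2)T] / (σ√T)
   = [ln(217.0737/165.6766) + (0.0347 + 0.5·0.1272²)·9.4975] / (0.1272·√9.4975)
   = [0.270199 + 0.406397] / 0.392005 = 1.725989
d₂ = d₁ − σ√T = 1.725989 − 0.392005 = 1.333984
N(d₁) = 0.957825,  N(d₂) = 0.908895,  e^(−rT) = 0.719238
E₀ = V₀·N(d₁) − D·e^(−rT)·N(d₂)
   = 217.0737·0.957825 − 165.6766·0.719238·0.908895 = 99.613911
B₀ = V₀ − E₀ = 217.0737 − 99.613911 = 117.459789

E0=99.6139 B0=117.4598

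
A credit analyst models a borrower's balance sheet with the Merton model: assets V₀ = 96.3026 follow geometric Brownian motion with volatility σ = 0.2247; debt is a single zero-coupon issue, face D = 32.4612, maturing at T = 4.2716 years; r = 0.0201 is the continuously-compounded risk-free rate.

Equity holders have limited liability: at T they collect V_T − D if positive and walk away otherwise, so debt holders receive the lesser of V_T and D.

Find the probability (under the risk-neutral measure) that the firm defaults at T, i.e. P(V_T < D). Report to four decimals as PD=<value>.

d₁ = [ln(V₀/D) + (r + σ²/2)T] / (σ√T)
   = [ln(96.3026/32.4612) + (0.0201 + 0.5·0.2247²)·4.2716] / (0.2247·√4.2716)
   = [1.087450 + 0.193696] / 0.464407 = 2.758673
d₂ = d₁ − σ√T = 2.758673 − 0.464407 = 2.294266
risk-neutral PD = N(−d₂) = N(-2.294266) = 0.010888

PD=0.0109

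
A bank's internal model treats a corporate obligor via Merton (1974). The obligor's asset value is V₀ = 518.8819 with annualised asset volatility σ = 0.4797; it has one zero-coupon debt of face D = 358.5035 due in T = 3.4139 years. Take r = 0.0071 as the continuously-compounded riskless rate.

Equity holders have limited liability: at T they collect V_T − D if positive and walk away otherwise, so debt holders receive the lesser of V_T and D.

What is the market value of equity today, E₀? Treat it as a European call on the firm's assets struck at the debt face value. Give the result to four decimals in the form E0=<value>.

E0=246.5183

d₁ = [ln(V₀/D) + (r + σ²/2)T] / (σ√T)
   = [ln(518.8819/358.5035) + (0.0071 + 0.5·0.4797²)·3.4139] / (0.4797·√3.4139)
   = [0.369738 + 0.417029] / 0.886329 = 0.887668
d₂ = d₁ − σ√T = 0.887668 − 0.886329 = 0.001339
N(d₁) = 0.812640,  N(d₂) = 0.500534,  e^(−rT) = 0.976053
E₀ = V₀·N(d₁) − D·e^(−rT)·N(d₂)
   = 518.8819·0.812640 − 358.5035·0.976053·0.500534 = 246.518320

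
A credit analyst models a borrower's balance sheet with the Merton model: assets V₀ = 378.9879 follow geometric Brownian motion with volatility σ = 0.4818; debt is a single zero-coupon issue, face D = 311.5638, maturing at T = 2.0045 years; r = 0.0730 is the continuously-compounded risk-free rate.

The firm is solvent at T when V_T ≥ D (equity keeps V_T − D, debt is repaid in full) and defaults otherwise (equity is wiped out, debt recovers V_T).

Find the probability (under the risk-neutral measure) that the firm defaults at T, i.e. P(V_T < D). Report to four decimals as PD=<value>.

d₁ = [ln(V₀/D) + (r + σ²/2)T] / (σ√T)
   = [ln(378.9879/311.5638) + (0.0730 + 0.5·0.4818²)·2.0045] / (0.4818·√2.0045)
   = [0.195900 + 0.378982] / 0.682134 = 0.842770
d₂ = d₁ − σ√T = 0.842770 − 0.682134 = 0.160636
risk-neutral PD = N(−d₂) = N(-0.160636) = 0.436190

PD=0.4362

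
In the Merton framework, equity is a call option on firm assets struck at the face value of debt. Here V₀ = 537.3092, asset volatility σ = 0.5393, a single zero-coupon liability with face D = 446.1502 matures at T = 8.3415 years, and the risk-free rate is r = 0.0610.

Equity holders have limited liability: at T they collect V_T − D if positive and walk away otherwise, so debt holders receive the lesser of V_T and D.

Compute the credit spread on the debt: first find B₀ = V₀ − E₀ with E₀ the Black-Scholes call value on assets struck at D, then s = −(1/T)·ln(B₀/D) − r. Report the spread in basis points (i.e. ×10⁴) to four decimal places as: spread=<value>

spread=631.2159

d₁ = [ln(V₀/D) + (r + σ²/2)T] / (σ√T)
   = [ln(537.3092/446.1502) + (0.0610 + 0.5·0.5393²)·8.3415] / (0.5393·√8.3415)
   = [0.185918 + 1.721871] / 1.557588 = 1.224836
d₂ = d₁ − σ√T = 1.224836 − 1.557588 = -0.332752
N(d₁) = 0.889681,  N(d₂) = 0.369661,  e^(−rT) = 0.601198
E₀ = V₀·N(d₁) − D·e^(−rT)·N(d₂)
   = 537.3092·0.889681 − 446.1502·0.601198·0.369661 = 378.881961
B₀ = V₀ − E₀ = 537.3092 − 378.881961 = 158.427239
spread = −(1/T)·ln(B₀/D) − r = −(1/8.3415)·ln(158.427239/446.1502) − 0.0610 = 0.06312159
in basis points: 0.06312159 × 10⁴ = 631.2159 bp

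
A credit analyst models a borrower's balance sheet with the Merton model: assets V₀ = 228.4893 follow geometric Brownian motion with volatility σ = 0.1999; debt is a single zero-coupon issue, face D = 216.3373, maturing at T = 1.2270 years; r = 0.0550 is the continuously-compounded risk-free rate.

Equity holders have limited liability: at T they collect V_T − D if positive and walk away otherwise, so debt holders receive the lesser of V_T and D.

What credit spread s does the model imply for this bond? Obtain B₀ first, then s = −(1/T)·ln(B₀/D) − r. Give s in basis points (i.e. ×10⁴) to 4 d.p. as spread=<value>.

spread=356.3473

d₁ = [ln(V₀/D) + (r + σ²/2)T] / (σ√T)
   = [ln(228.4893/216.3373) + (0.0550 + 0.5·0.1999²)·1.2270] / (0.1999·√1.2270)
   = [0.054651 + 0.092000] / 0.221429 = 0.662293
d₂ = d₁ − σ√T = 0.662293 − 0.221429 = 0.440864
N(d₁) = 0.746108,  N(d₂) = 0.670344,  e^(−rT) = 0.934742
E₀ = V₀·N(d₁) − D·e^(−rT)·N(d₂)
   = 228.4893·0.746108 − 216.3373·0.934742·0.670344 = 34.921091
B₀ = V₀ − E₀ = 228.4893 − 34.921091 = 193.568209
spread = −(1/T)·ln(B₀/D) − r = −(1/1.2270)·ln(193.568209/216.3373) − 0.0550 = 0.03563473
in basis points: 0.03563473 × 10⁴ = 356.3473 bp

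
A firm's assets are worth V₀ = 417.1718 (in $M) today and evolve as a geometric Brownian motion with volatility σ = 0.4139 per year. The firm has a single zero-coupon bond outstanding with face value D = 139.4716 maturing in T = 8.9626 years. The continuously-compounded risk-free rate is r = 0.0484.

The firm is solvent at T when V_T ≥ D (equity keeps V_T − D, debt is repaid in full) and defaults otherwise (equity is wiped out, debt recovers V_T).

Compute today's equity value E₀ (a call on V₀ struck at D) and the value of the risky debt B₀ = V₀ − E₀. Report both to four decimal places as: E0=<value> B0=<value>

d₁ = [ln(V₀/D) + (r + σ²/2)T] / (σ√T)
   = [ln(417.1718/139.4716) + (0.0484 + 0.5·0.4139²)·8.9626] / (0.4139·√8.9626)
   = [1.095637 + 1.201496] / 1.239117 = 1.853846
d₂ = d₁ − σ√T = 1.853846 − 1.239117 = 0.614729
N(d₁) = 0.968119,  N(d₂) = 0.730633,  e^(−rT) = 0.648048
E₀ = V₀·N(d₁) − D·e^(−rT)·N(d₂)
   = 417.1718·0.968119 − 139.4716·0.648048·0.730633 = 337.834320
B₀ = V₀ − E₀ = 417.1718 − 337.834320 = 79.337480

E0=337.8343 B0=79.3375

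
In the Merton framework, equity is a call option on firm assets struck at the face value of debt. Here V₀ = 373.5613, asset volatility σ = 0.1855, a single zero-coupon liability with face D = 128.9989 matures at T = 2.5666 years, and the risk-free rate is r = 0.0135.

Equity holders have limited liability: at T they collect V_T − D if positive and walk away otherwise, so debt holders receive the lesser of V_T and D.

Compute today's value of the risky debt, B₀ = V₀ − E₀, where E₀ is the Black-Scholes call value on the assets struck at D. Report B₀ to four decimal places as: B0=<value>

B0=124.6041

d₁ = [ln(V₀/D) + (r + σ²/2)T] / (σ√T)
   = [ln(373.5613/128.9989) + (0.0135 + 0.5·0.1855²)·2.5666] / (0.1855·√2.5666)
   = [1.063278 + 0.078808] / 0.297182 = 3.843048
d₂ = d₁ − σ√T = 3.843048 − 0.297182 = 3.545866
N(d₁) = 0.999939,  N(d₂) = 0.999804,  e^(−rT) = 0.965944
E₀ = V₀·N(d₁) − D·e^(−rT)·N(d₂)
   = 373.5613·0.999939 − 128.9989·0.965944·0.999804 = 248.957231
B₀ = V₀ − E₀ = 373.5613 − 248.957231 = 124.604069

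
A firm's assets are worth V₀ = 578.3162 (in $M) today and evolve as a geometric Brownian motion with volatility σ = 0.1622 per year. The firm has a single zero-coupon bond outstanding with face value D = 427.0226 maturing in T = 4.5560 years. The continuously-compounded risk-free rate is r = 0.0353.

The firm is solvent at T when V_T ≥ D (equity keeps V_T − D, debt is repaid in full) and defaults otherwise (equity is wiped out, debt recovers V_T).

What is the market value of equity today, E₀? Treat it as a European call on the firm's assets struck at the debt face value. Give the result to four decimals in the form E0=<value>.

E0=221.2902

d₁ = [ln(V₀/D) + (r + σ²/2)T] / (σ√T)
   = [ln(578.3162/427.0226) + (0.0353 + 0.5·0.1622²)·4.5560] / (0.1622·√4.5560)
   = [0.303284 + 0.220758] / 0.346212 = 1.513643
d₂ = d₁ − σ√T = 1.513643 − 0.346212 = 1.167431
N(d₁) = 0.934942,  N(d₂) = 0.878482,  e^(−rT) = 0.851440
E₀ = V₀·N(d₁) − D·e^(−rT)·N(d₂)
   = 578.3162·0.934942 − 427.0226·0.851440·0.878482 = 221.290156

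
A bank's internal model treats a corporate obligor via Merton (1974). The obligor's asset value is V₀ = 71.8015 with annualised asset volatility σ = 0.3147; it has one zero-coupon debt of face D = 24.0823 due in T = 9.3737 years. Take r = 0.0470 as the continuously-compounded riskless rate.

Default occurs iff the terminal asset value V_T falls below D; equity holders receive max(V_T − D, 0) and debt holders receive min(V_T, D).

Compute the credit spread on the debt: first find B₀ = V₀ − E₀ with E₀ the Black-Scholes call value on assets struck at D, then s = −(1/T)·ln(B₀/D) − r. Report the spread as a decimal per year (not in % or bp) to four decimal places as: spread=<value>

spread=0.0049

d₁ = [ln(V₀/D) + (r + σ²/2)T] / (σ√T)
   = [ln(71.8015/24.0823) + (0.0470 + 0.5·0.3147²)·9.3737] / (0.3147·√9.3737)
   = [1.092428 + 0.904731] / 0.963501 = 2.072815
d₂ = d₁ − σ√T = 2.072815 − 0.963501 = 1.109313
N(d₁) = 0.980905,  N(d₂) = 0.866353,  e^(−rT) = 0.643673
E₀ = V₀·N(d₁) − D·e^(−rT)·N(d₂)
   = 71.8015·0.980905 − 24.0823·0.643673·0.866353 = 57.001020
B₀ = V₀ − E₀ = 71.8015 − 57.001020 = 14.800480
spread = −(1/T)·ln(B₀/D) − r = −(1/9.3737)·ln(14.800480/24.0823) − 0.0470 = 0.00493441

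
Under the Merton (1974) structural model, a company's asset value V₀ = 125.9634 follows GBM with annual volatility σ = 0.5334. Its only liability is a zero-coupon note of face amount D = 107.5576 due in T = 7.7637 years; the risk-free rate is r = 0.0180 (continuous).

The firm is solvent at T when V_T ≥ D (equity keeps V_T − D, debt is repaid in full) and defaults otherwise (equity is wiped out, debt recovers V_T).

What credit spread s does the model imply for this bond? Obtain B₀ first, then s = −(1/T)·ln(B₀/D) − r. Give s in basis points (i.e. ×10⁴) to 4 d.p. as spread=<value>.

d₁ = [ln(V₀/D) + (r + σ²/2)T] / (σ√T)
   = [ln(125.9634/107.5576) + (0.0180 + 0.5·0.5334²)·7.7637] / (0.5334·√7.7637)
   = [0.157965 + 1.244193] / 1.486235 = 0.943430
d₂ = d₁ − σ√T = 0.943430 − 1.486235 = -0.542805
N(d₁) = 0.827269,  N(d₂) = 0.293632,  e^(−rT) = 0.869579
E₀ = V₀·N(d₁) − D·e^(−rT)·N(d₂)
   = 125.9634·0.827269 − 107.5576·0.869579·0.293632 = 76.742327
B₀ = V₀ − E₀ = 125.9634 − 76.742327 = 49.221073
spread = −(1/T)·ln(B₀/D) − r = −(1/7.7637)·ln(49.221073/107.5576) − 0.0180 = 0.08268713
in basis points: 0.08268713 × 10⁴ = 826.8713 bp

spread=826.8713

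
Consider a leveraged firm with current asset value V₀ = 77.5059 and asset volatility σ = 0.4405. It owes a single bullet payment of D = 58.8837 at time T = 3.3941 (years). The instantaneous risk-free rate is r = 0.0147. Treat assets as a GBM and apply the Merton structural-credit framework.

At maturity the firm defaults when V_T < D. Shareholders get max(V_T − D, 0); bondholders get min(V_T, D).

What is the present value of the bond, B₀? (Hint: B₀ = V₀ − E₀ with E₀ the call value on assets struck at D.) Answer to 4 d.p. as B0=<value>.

B0=44.1709

d₁ = [ln(V₀/D) + (r + σ²/2)T] / (σ√T)
   = [ln(77.5059/58.8837) + (0.0147 + 0.5·0.4405²)·3.3941] / (0.4405·√3.3941)
   = [0.274790 + 0.379189] / 0.811537 = 0.805853
d₂ = d₁ − σ√T = 0.805853 − 0.811537 = -0.005684
N(d₁) = 0.789836,  N(d₂) = 0.497732,  e^(−rT) = 0.951331
E₀ = V₀·N(d₁) − D·e^(−rT)·N(d₂)
   = 77.5059·0.789836 − 58.8837·0.951331·0.497732 = 33.335043
B₀ = V₀ − E₀ = 77.5059 − 33.335043 = 44.170857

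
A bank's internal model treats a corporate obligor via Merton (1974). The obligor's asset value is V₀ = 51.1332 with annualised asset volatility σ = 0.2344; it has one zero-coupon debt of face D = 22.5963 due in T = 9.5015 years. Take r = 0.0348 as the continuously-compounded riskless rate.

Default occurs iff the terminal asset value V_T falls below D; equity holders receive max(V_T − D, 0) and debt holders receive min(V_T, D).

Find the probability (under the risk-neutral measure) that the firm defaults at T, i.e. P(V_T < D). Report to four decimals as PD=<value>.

d₁ = [ln(V₀/D) + (r + σ²/2)T] / (σ√T)
   = [ln(51.1332/22.5963) + (0.0348 + 0.5·0.2344²)·9.5015] / (0.2344·√9.5015)
   = [0.816648 + 0.591674] / 0.722526 = 1.949164
d₂ = d₁ − σ√T = 1.949164 − 0.722526 = 1.226637
risk-neutral PD = N(−d₂) = N(-1.226637) = 0.109979

PD=0.1100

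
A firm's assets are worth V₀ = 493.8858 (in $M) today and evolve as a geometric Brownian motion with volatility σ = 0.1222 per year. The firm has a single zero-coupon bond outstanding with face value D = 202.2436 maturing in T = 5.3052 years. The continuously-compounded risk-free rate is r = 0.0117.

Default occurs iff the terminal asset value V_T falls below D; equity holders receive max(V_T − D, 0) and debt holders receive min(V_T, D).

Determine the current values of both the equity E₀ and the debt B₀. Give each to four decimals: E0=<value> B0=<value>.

E0=303.8216 B0=190.0642

d₁ = [ln(V₀/D) + (r + σ²/2)T] / (σ√T)
   = [ln(493.8858/202.2436) + (0.0117 + 0.5·0.1222²)·5.3052] / (0.1222·√5.3052)
   = [0.892831 + 0.101682] / 0.281464 = 3.533364
d₂ = d₁ − σ√T = 3.533364 − 0.281464 = 3.251901
N(d₁) = 0.999795,  N(d₂) = 0.999427,  e^(−rT) = 0.939816
E₀ = V₀·N(d₁) − D·e^(−rT)·N(d₂)
   = 493.8858·0.999795 − 202.2436·0.939816·0.999427 = 303.821590
B₀ = V₀ − E₀ = 493.8858 − 303.821590 = 190.064210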